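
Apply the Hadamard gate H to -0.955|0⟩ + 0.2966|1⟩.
-0.4656|0⟩ - 0.885|1⟩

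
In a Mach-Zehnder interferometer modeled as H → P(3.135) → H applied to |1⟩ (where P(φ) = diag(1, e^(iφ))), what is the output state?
(1 - 0.003296i)|0⟩ + (0.00001087 + 0.003296i)|1⟩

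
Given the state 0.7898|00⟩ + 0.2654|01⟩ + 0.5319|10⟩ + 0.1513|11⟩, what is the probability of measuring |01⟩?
0.07044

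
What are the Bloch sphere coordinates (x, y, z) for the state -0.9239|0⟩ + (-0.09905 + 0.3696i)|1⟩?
(0.183, -0.6829, 0.7072)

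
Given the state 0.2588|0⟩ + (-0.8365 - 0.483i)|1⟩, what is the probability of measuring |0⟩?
0.06698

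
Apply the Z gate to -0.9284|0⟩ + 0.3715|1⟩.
-0.9284|0⟩ - 0.3715|1⟩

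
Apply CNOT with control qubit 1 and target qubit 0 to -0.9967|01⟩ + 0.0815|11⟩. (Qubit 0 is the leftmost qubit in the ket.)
0.0815|01⟩ - 0.9967|11⟩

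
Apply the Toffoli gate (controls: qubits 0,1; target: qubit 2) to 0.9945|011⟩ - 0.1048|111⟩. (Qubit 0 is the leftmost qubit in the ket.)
0.9945|011⟩ - 0.1048|110⟩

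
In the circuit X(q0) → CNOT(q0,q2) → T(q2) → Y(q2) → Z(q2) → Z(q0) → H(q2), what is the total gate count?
7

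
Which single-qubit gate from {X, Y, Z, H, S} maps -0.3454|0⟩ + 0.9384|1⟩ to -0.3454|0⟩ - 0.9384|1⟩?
Z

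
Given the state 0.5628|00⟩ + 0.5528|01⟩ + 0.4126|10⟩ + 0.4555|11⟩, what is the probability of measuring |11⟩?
0.2075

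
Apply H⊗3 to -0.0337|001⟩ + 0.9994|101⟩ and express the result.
0.3414|000⟩ - 0.3414|001⟩ + 0.3414|010⟩ - 0.3414|011⟩ - 0.3653|100⟩ + 0.3653|101⟩ - 0.3653|110⟩ + 0.3653|111⟩

H⊗3 gives amp(|y⟩) = (1/2√2) Σ_x (−1)^(x·y) amp(|x⟩), where x·y is the number of positions in which both x and y have a 1.
|000⟩: (-0.0337 + 0.9994)/(2√2) = 0.3414
|001⟩: (0.0337 - 0.9994)/(2√2) = -0.3414
|010⟩: (-0.0337 + 0.9994)/(2√2) = 0.3414
|011⟩: (0.0337 - 0.9994)/(2√2) = -0.3414
|100⟩: (-0.0337 - 0.9994)/(2√2) = -0.3653
|101⟩: (0.0337 + 0.9994)/(2√2) = 0.3653
|110⟩: (-0.0337 - 0.9994)/(2√2) = -0.3653
|111⟩: (0.0337 + 0.9994)/(2√2) = 0.3653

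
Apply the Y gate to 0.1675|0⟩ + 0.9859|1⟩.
-0.9859i|0⟩ + 0.1675i|1⟩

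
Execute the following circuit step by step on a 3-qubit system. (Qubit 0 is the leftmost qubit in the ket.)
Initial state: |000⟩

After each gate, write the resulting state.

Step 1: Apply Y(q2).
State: i|001⟩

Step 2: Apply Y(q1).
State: -|011⟩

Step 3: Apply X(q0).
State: -|111⟩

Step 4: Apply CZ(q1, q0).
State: |111⟩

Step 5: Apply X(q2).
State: |110⟩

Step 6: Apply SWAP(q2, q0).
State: |011⟩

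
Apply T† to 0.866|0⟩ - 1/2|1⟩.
0.866|0⟩ + (-1/√8 + (1/√8)i)|1⟩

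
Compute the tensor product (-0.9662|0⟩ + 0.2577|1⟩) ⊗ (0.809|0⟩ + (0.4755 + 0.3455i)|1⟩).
-0.7817|00⟩ + (-0.4594 - 0.3338i)|01⟩ + 0.2085|10⟩ + (0.1225 + 0.08904i)|11⟩

amp(|b₁b₂…⟩) = product of the factor amplitudes for bits b₁, b₂, …; only kets whose every factor amplitude is nonzero survive.
|00⟩: (-0.9662)(0.809) = -0.7817
|01⟩: (-0.9662)(0.4755 + 0.3455i) = (-0.4594 - 0.3338i)
|10⟩: (0.2577)(0.809) = 0.2085
|11⟩: (0.2577)(0.4755 + 0.3455i) = (0.1225 + 0.08904i)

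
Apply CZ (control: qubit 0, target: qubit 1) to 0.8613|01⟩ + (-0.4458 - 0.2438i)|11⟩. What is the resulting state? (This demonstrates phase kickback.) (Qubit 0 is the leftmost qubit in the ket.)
0.8613|01⟩ + (0.4458 + 0.2438i)|11⟩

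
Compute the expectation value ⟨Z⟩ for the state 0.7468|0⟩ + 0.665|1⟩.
0.1155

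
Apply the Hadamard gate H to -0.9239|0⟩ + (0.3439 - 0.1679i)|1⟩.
(-0.4101 - 0.1187i)|0⟩ + (-0.8965 + 0.1187i)|1⟩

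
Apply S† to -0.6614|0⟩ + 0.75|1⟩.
-0.6614|0⟩ - 0.75i|1⟩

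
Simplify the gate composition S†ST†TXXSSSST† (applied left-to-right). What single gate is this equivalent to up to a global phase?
T†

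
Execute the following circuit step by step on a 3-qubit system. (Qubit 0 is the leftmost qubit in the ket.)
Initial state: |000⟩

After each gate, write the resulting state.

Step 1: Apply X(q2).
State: |001⟩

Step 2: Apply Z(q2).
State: -|001⟩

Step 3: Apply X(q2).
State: -|000⟩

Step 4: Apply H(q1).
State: -1/√2|000⟩ - 1/√2|010⟩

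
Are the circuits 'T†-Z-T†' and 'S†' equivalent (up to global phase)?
No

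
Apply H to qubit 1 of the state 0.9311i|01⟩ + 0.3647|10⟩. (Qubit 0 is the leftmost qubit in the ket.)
0.6584i|00⟩ - 0.6584i|01⟩ + 0.2579|10⟩ + 0.2579|11⟩

H on qubit 1 mixes each pair of kets that differ only in qubit 1: amplitudes (a, b) of (|…0…⟩, |…1…⟩) become ((a + b)/√2, (a − b)/√2). Kets absent from the input have amplitude 0.
(|00⟩, |01⟩): (a, b) = (0, 0.9311i) → (0.6584i, -0.6584i)
(|10⟩, |11⟩): (a, b) = (0.3647, 0) → (0.2579, 0.2579)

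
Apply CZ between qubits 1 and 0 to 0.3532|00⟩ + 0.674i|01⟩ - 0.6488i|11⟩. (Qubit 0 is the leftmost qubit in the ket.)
0.3532|00⟩ + 0.674i|01⟩ + 0.6488i|11⟩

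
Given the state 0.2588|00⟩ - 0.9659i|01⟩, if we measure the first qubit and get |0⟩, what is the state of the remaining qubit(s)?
0.2588|0⟩ - 0.9659i|1⟩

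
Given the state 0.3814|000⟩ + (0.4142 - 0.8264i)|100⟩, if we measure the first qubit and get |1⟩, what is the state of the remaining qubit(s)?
(0.4481 - 0.894i)|00⟩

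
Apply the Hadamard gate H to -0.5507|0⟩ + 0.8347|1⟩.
0.2008|0⟩ - 0.9796|1⟩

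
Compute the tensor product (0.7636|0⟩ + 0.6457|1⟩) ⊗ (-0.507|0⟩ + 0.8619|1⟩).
-0.3871|00⟩ + 0.6581|01⟩ - 0.3274|10⟩ + 0.5565|11⟩

amp(|b₁b₂…⟩) = product of the factor amplitudes for bits b₁, b₂, …; only kets whose every factor amplitude is nonzero survive.
|00⟩: (0.7636)(-0.507) = -0.3871
|01⟩: (0.7636)(0.8619) = 0.6581
|10⟩: (0.6457)(-0.507) = -0.3274
|11⟩: (0.6457)(0.8619) = 0.5565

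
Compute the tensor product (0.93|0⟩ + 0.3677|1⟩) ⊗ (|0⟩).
0.93|00⟩ + 0.3677|10⟩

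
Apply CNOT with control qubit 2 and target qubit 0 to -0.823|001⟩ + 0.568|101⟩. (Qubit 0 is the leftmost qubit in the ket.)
0.568|001⟩ - 0.823|101⟩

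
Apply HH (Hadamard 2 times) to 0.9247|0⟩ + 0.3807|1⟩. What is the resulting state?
0.9247|0⟩ + 0.3807|1⟩

H² = I, so an even number of Hadamards cancels: H^2 = I and the state is unchanged.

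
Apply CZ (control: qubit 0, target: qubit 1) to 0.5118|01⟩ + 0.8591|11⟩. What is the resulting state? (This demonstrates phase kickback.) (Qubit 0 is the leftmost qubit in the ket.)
0.5118|01⟩ - 0.8591|11⟩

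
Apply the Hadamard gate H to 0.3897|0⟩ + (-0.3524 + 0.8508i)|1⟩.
(0.02638 + 0.6016i)|0⟩ + (0.5247 - 0.6016i)|1⟩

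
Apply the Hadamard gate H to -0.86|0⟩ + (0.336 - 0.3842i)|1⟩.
(-0.3705 - 0.2717i)|0⟩ + (-0.8457 + 0.2717i)|1⟩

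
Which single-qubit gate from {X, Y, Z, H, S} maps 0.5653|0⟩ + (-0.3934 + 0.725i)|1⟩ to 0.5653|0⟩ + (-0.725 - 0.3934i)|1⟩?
S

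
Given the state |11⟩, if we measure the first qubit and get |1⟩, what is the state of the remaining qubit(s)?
|1⟩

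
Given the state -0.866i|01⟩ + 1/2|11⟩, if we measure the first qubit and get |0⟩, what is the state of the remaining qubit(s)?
-i|1⟩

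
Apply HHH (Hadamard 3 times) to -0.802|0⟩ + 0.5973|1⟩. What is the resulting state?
-0.1447|0⟩ - 0.9895|1⟩

H² = I, so H^3 = H: a single Hadamard. With (a, b) = (-0.802, 0.5973), H gives ((a + b)/√2, (a − b)/√2) = (-0.1447, -0.9895).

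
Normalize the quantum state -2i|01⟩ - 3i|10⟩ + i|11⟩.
-0.5345i|01⟩ - 0.8018i|10⟩ + 0.2673i|11⟩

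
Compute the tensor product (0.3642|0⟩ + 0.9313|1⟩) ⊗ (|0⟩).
0.3642|00⟩ + 0.9313|10⟩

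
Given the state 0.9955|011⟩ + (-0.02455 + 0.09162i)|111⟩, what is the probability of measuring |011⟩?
0.991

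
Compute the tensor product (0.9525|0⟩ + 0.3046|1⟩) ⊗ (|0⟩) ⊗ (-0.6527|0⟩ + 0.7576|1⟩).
-0.6217|000⟩ + 0.7216|001⟩ - 0.1988|100⟩ + 0.2308|101⟩

amp(|b₁b₂…⟩) = product of the factor amplitudes for bits b₁, b₂, …; only kets whose every factor amplitude is nonzero survive.
|000⟩: (0.9525)(1)(-0.6527) = -0.6217
|001⟩: (0.9525)(1)(0.7576) = 0.7216
|100⟩: (0.3046)(1)(-0.6527) = -0.1988
|101⟩: (0.3046)(1)(0.7576) = 0.2308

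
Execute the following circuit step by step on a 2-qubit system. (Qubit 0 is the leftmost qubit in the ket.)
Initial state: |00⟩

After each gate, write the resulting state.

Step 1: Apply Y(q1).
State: i|01⟩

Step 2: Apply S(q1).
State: -|01⟩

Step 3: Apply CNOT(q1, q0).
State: -|11⟩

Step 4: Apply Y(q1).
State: i|10⟩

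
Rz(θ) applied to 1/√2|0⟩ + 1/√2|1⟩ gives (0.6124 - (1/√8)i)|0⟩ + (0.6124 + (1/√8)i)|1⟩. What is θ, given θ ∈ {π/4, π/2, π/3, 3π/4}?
π/3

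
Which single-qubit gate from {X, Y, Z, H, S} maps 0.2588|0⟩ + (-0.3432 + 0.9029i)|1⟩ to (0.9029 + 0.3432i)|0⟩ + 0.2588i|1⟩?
Y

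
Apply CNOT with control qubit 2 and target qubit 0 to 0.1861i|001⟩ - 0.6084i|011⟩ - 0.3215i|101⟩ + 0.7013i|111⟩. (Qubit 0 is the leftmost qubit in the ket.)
-0.3215i|001⟩ + 0.7013i|011⟩ + 0.1861i|101⟩ - 0.6084i|111⟩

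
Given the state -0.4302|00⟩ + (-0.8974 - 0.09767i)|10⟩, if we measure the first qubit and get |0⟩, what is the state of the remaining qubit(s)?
-|0⟩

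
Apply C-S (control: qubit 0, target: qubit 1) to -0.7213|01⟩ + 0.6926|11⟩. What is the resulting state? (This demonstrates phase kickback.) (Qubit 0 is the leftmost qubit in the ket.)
-0.7213|01⟩ + 0.6926i|11⟩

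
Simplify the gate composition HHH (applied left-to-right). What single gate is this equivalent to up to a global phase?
H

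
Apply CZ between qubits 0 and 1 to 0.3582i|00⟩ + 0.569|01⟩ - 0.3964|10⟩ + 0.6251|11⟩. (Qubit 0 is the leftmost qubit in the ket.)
0.3582i|00⟩ + 0.569|01⟩ - 0.3964|10⟩ - 0.6251|11⟩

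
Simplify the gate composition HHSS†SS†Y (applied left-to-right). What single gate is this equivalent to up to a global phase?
Y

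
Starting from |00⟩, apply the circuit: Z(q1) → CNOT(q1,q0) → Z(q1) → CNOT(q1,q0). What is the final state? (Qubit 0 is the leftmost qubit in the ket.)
|00⟩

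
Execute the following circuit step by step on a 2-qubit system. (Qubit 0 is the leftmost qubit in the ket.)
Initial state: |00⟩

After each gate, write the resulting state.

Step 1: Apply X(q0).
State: |10⟩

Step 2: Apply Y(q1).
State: i|11⟩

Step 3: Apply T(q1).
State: (-1/√2 + (1/√2)i)|11⟩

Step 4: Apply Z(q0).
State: (1/√2 - (1/√2)i)|11⟩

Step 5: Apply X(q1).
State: (1/√2 - (1/√2)i)|10⟩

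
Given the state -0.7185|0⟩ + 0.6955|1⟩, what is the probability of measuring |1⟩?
0.4837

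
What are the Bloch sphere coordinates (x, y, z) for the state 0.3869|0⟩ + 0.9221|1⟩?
(0.7135, 0, -0.7006)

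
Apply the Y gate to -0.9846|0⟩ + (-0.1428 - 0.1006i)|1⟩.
(-0.1006 + 0.1428i)|0⟩ - 0.9846i|1⟩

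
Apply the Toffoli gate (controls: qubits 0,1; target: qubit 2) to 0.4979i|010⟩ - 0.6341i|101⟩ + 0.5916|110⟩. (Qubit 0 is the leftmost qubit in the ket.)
0.4979i|010⟩ - 0.6341i|101⟩ + 0.5916|111⟩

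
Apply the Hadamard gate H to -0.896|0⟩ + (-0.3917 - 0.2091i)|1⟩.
(-0.9105 - 0.1479i)|0⟩ + (-0.3566 + 0.1479i)|1⟩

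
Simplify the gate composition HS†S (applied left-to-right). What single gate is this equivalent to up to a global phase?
H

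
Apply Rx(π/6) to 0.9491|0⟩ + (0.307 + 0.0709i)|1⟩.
(0.9351 - 0.07946i)|0⟩ + (0.2965 - 0.1772i)|1⟩

Rx(π/6) = [[cos(θ/2), −i·sin(θ/2)], [−i·sin(θ/2), cos(θ/2)]]; θ = π/6, cos(θ/2) ≈ 0.965926, sin(θ/2) ≈ 0.258819.
With a = amp(|0⟩) = 0.9491 and b = amp(|1⟩) = (0.307 + 0.0709i):
new amp(|0⟩) = (0.965926)·a + (-0.258819i)·b = (0.9351 - 0.07946i)
new amp(|1⟩) = (-0.258819i)·a + (0.965926)·b = (0.2965 - 0.1772i)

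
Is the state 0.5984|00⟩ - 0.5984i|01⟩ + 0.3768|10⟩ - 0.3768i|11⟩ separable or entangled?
Separable

Writing the state as a|00⟩ + b|01⟩ + c|10⟩ + d|11⟩, it is a product state iff ad − bc = 0.
Here (a, b, c, d) = (0.5984, -0.5984i, 0.3768, -0.3768i): ad − bc = (0.5984)(-0.3768i) − (-0.5984i)(0.3768) = 0, so the state is separable.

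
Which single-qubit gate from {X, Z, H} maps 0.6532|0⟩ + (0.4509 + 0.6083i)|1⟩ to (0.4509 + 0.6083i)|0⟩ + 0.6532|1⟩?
X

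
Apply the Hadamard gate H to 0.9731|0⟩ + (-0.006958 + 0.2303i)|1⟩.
(0.6832 + 0.1628i)|0⟩ + (0.693 - 0.1628i)|1⟩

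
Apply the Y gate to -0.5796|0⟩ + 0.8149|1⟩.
-0.8149i|0⟩ - 0.5796i|1⟩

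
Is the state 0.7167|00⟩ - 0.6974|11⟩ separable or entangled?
Entangled

Writing the state as a|00⟩ + b|01⟩ + c|10⟩ + d|11⟩, it is a product state iff ad − bc = 0.
Here (a, b, c, d) = (0.7167, 0, 0, -0.6974): ad − bc = (0.7167)(-0.6974) − (0)(0) = -0.4998 ≠ 0, so the state is entangled.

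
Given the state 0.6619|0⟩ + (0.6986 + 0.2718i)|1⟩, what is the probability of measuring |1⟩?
0.5619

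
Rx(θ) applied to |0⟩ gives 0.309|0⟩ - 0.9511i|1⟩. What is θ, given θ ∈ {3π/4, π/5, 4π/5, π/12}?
4π/5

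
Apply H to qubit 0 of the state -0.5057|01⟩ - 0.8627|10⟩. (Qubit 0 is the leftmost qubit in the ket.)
-0.61|00⟩ - 0.3576|01⟩ + 0.61|10⟩ - 0.3576|11⟩

H on qubit 0 mixes each pair of kets that differ only in qubit 0: amplitudes (a, b) of (|…0…⟩, |…1…⟩) become ((a + b)/√2, (a − b)/√2). Kets absent from the input have amplitude 0.
(|00⟩, |10⟩): (a, b) = (0, -0.8627) → (-0.61, 0.61)
(|01⟩, |11⟩): (a, b) = (-0.5057, 0) → (-0.3576, -0.3576)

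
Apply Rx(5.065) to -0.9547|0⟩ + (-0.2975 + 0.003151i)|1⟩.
(0.7848 + 0.1702i)|0⟩ + (0.244 + 0.5436i)|1⟩

Rx(5.065) = [[cos(θ/2), −i·sin(θ/2)], [−i·sin(θ/2), cos(θ/2)]]; θ = 5.065, cos(θ/2) ≈ -0.820167, sin(θ/2) ≈ 0.572124.
With a = amp(|0⟩) = -0.9547 and b = amp(|1⟩) = (-0.2975 + 0.003151i):
new amp(|0⟩) = (-0.820167)·a + (-0.572124i)·b = (0.7848 + 0.1702i)
new amp(|1⟩) = (-0.572124i)·a + (-0.820167)·b = (0.244 + 0.5436i)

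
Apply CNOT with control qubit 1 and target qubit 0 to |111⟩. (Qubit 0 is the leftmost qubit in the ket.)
|011⟩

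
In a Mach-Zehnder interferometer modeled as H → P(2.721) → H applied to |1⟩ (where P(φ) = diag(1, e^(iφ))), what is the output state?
(0.9564 - 0.2042i)|0⟩ + (0.04358 + 0.2042i)|1⟩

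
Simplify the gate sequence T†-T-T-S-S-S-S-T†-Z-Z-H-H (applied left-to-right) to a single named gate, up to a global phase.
I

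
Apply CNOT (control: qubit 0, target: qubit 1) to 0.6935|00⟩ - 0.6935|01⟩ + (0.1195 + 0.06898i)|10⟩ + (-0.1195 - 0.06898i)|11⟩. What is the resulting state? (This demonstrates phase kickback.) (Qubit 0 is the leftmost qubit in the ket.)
0.6935|00⟩ - 0.6935|01⟩ + (-0.1195 - 0.06898i)|10⟩ + (0.1195 + 0.06898i)|11⟩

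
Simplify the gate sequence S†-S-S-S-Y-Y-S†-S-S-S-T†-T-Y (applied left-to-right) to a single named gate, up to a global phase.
Y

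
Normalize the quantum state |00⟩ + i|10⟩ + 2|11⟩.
1/√6|00⟩ + (1/√6)i|10⟩ + 0.8165|11⟩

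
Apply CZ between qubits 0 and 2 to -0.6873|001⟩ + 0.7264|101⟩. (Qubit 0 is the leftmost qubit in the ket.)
-0.6873|001⟩ - 0.7264|101⟩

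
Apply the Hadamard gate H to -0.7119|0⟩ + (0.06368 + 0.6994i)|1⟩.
(-0.4584 + 0.4946i)|0⟩ + (-0.5484 - 0.4946i)|1⟩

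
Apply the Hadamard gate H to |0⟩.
1/√2|0⟩ + 1/√2|1⟩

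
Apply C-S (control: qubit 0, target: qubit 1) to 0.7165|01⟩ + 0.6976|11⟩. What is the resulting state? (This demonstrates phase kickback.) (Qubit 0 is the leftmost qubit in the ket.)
0.7165|01⟩ + 0.6976i|11⟩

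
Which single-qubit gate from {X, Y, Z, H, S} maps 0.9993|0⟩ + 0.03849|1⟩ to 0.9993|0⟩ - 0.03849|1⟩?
Z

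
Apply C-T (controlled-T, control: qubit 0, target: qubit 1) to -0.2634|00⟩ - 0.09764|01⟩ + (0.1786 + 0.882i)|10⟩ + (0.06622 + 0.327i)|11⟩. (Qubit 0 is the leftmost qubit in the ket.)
-0.2634|00⟩ - 0.09764|01⟩ + (0.1786 + 0.882i)|10⟩ + (-0.1844 + 0.278i)|11⟩

C-T leaves the control-|0⟩ kets |00⟩, |01⟩ unchanged and applies T to qubit 1 on the control-|1⟩ pair (|10⟩, |11⟩).
T = [[1, 0], [0, (1/√2 + (1/√2)i)]].
With a = amp(|10⟩) = (0.1786 + 0.882i) and b = amp(|11⟩) = (0.06622 + 0.327i):
new amp(|10⟩) = (1)·a = (0.1786 + 0.882i)
new amp(|11⟩) = (1/√2 + (1/√2)i)·b = (-0.1844 + 0.278i)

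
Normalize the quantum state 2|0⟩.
|0⟩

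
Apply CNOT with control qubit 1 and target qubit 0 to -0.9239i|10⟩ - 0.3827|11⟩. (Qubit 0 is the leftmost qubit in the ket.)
-0.3827|01⟩ - 0.9239i|10⟩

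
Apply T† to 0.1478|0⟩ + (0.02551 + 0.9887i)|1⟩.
0.1478|0⟩ + (0.7172 + 0.6811i)|1⟩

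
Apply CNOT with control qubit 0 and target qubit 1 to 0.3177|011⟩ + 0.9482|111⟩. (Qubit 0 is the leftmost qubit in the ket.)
0.3177|011⟩ + 0.9482|101⟩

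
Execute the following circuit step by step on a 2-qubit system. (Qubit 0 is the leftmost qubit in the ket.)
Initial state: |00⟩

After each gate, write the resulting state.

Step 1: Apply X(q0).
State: |10⟩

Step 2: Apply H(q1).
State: 1/√2|10⟩ + 1/√2|11⟩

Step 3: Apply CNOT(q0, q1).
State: 1/√2|10⟩ + 1/√2|11⟩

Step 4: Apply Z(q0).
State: -1/√2|10⟩ - 1/√2|11⟩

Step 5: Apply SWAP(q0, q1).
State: -1/√2|01⟩ - 1/√2|11⟩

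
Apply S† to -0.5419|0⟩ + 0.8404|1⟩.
-0.5419|0⟩ - 0.8404i|1⟩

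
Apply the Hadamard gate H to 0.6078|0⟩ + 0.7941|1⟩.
0.9913|0⟩ - 0.1317|1⟩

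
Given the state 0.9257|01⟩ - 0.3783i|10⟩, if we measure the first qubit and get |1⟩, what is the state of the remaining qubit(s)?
-i|0⟩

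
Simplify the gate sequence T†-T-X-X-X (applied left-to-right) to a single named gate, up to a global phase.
X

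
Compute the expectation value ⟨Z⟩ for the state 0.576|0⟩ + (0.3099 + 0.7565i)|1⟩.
-0.3366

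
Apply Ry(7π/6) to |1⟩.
-0.9659|0⟩ - 0.2588|1⟩

Ry(7π/6) = [[cos(θ/2), −sin(θ/2)], [sin(θ/2), cos(θ/2)]]; θ = 7π/6, cos(θ/2) ≈ -0.258819, sin(θ/2) ≈ 0.965926.
With a = amp(|0⟩) = 0 and b = amp(|1⟩) = 1:
new amp(|0⟩) = (-0.258819)·a + (-0.965926)·b = -0.9659
new amp(|1⟩) = (0.965926)·a + (-0.258819)·b = -0.2588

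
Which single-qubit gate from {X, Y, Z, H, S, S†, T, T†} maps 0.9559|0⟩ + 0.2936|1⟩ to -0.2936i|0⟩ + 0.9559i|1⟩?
Y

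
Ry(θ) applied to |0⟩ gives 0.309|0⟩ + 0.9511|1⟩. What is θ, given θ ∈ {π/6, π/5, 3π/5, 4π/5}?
4π/5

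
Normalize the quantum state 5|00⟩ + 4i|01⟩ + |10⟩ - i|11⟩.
0.7625|00⟩ + 0.61i|01⟩ + 0.1525|10⟩ - 0.1525i|11⟩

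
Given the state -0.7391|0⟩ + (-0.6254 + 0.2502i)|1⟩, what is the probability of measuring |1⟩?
0.4537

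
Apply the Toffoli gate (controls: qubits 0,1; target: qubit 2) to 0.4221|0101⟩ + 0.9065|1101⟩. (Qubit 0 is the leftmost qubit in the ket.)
0.4221|0101⟩ + 0.9065|1111⟩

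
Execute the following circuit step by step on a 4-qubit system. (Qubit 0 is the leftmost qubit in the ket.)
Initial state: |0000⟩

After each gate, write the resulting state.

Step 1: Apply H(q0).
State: 1/√2|0000⟩ + 1/√2|1000⟩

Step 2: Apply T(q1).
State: 1/√2|0000⟩ + 1/√2|1000⟩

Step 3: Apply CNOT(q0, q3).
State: 1/√2|0000⟩ + 1/√2|1001⟩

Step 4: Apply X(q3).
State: 1/√2|0001⟩ + 1/√2|1000⟩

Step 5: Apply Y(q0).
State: -(1/√2)i|0000⟩ + (1/√2)i|1001⟩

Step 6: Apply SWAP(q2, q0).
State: -(1/√2)i|0000⟩ + (1/√2)i|0011⟩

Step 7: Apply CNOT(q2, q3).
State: -(1/√2)i|0000⟩ + (1/√2)i|0010⟩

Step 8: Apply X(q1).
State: -(1/√2)i|0100⟩ + (1/√2)i|0110⟩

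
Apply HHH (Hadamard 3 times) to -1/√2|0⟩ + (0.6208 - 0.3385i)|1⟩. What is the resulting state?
(-0.06103 - 0.2394i)|0⟩ + (-0.939 + 0.2394i)|1⟩

H² = I, so H^3 = H: a single Hadamard. With (a, b) = (-1/√2, (0.6208 - 0.3385i)), H gives ((a + b)/√2, (a − b)/√2) = ((-0.06103 - 0.2394i), (-0.939 + 0.2394i)).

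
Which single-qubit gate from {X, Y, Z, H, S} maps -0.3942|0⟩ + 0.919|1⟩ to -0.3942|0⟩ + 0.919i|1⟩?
S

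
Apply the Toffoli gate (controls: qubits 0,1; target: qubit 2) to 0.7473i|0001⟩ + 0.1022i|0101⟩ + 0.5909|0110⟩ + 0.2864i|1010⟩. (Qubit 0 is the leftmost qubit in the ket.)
0.7473i|0001⟩ + 0.1022i|0101⟩ + 0.5909|0110⟩ + 0.2864i|1010⟩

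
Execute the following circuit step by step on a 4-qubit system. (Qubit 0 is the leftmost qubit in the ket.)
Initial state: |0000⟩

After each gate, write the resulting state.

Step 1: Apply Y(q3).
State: i|0001⟩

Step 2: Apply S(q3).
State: -|0001⟩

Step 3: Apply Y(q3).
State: i|0000⟩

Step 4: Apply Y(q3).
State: -|0001⟩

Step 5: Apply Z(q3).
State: |0001⟩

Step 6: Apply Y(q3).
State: -i|0000⟩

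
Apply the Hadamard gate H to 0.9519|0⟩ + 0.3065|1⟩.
0.8898|0⟩ + 0.4564|1⟩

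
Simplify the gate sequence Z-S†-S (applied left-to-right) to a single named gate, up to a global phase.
Z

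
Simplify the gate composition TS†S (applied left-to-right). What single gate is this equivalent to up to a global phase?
T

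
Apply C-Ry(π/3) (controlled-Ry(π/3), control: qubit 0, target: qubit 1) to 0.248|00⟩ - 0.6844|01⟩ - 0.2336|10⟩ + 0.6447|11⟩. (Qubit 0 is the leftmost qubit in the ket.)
0.248|00⟩ - 0.6844|01⟩ - 0.5247|10⟩ + 0.4415|11⟩

C-Ry(π/3) leaves the control-|0⟩ kets |00⟩, |01⟩ unchanged and applies Ry(π/3) to qubit 1 on the control-|1⟩ pair (|10⟩, |11⟩).
Ry(π/3) = [[cos(θ/2), −sin(θ/2)], [sin(θ/2), cos(θ/2)]]; θ = π/3, cos(θ/2) ≈ 0.866025, sin(θ/2) ≈ 0.5.
With a = amp(|10⟩) = -0.2336 and b = amp(|11⟩) = 0.6447:
new amp(|10⟩) = (0.866025)·a + (-0.5)·b = -0.5247
new amp(|11⟩) = (0.5)·a + (0.866025)·b = 0.4415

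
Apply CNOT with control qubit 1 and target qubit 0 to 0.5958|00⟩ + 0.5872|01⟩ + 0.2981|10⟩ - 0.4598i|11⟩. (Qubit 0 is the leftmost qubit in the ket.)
0.5958|00⟩ - 0.4598i|01⟩ + 0.2981|10⟩ + 0.5872|11⟩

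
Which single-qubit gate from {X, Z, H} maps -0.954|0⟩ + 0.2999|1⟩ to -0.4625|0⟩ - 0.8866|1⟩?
H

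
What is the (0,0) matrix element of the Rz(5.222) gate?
(-0.8625 - 0.506i)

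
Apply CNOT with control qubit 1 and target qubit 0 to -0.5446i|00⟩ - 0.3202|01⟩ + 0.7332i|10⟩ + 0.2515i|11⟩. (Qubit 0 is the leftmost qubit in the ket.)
-0.5446i|00⟩ + 0.2515i|01⟩ + 0.7332i|10⟩ - 0.3202|11⟩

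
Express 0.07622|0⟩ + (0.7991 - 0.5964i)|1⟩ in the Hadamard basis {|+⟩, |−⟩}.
(0.6189 - 0.4217i)|+⟩ + (-0.5112 + 0.4217i)|−⟩

With |ψ⟩ = α|0⟩ + β|1⟩, the Hadamard-basis coefficients are ⟨+|ψ⟩ = (α + β)/√2 and ⟨−|ψ⟩ = (α − β)/√2.
Here α = 0.07622, β = (0.7991 - 0.5964i): (α + β)/√2 = (0.6189 - 0.4217i), (α − β)/√2 = (-0.5112 + 0.4217i).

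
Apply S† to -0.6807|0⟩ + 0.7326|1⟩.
-0.6807|0⟩ - 0.7326i|1⟩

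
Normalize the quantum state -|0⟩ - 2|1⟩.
-1/√5|0⟩ - 0.8944|1⟩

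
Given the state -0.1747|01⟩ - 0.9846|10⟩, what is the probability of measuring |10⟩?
0.9694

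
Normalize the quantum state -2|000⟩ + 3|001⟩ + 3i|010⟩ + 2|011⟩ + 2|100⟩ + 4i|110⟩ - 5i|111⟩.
-0.2374|000⟩ + 0.356|001⟩ + 0.356i|010⟩ + 0.2374|011⟩ + 0.2374|100⟩ + 0.4747i|110⟩ - 0.5934i|111⟩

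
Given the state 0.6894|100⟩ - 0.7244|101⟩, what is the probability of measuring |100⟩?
0.4753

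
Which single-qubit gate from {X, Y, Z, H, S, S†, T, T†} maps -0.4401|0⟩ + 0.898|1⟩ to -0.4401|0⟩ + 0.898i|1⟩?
S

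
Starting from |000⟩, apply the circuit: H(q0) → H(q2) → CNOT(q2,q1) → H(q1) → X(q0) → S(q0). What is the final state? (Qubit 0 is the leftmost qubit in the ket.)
1/√8|000⟩ + 1/√8|001⟩ + 1/√8|010⟩ - 1/√8|011⟩ + (1/√8)i|100⟩ + (1/√8)i|101⟩ + (1/√8)i|110⟩ - (1/√8)i|111⟩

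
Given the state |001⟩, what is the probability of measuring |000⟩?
0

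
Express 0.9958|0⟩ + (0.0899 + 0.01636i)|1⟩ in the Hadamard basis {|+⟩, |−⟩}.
(0.7677 + 0.01157i)|+⟩ + (0.6406 - 0.01157i)|−⟩

With |ψ⟩ = α|0⟩ + β|1⟩, the Hadamard-basis coefficients are ⟨+|ψ⟩ = (α + β)/√2 and ⟨−|ψ⟩ = (α − β)/√2.
Here α = 0.9958, β = (0.0899 + 0.01636i): (α + β)/√2 = (0.7677 + 0.01157i), (α − β)/√2 = (0.6406 - 0.01157i).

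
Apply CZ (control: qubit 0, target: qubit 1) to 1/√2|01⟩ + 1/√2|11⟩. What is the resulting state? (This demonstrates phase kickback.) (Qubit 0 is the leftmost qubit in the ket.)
1/√2|01⟩ - 1/√2|11⟩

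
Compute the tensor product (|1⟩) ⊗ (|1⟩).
|11⟩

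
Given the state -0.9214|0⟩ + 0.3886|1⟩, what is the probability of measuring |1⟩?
0.151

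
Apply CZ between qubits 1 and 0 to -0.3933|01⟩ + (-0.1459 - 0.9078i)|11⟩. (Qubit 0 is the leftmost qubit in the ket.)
-0.3933|01⟩ + (0.1459 + 0.9078i)|11⟩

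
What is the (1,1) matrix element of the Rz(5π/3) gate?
(-0.866 + (1/2)i)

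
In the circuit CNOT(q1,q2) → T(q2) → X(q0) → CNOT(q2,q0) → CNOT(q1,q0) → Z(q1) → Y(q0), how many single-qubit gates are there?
4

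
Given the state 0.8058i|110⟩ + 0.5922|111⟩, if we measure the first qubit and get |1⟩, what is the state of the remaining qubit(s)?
0.8058i|10⟩ + 0.5922|11⟩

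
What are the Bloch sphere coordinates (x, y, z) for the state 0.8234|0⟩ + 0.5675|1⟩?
(0.9346, 0, 0.3559)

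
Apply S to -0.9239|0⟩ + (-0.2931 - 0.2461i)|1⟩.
-0.9239|0⟩ + (0.2461 - 0.2931i)|1⟩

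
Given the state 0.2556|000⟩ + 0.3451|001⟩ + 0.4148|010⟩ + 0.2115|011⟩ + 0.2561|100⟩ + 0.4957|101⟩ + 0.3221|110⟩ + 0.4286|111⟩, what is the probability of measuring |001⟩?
0.1191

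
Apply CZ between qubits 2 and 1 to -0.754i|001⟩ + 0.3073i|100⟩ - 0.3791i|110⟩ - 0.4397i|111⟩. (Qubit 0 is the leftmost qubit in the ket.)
-0.754i|001⟩ + 0.3073i|100⟩ - 0.3791i|110⟩ + 0.4397i|111⟩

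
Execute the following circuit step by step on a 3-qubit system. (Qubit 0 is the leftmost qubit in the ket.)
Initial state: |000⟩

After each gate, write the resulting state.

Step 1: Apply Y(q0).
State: i|100⟩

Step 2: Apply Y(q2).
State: -|101⟩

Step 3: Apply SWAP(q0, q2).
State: -|101⟩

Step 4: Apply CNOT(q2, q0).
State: -|001⟩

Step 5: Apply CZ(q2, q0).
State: -|001⟩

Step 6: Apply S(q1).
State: -|001⟩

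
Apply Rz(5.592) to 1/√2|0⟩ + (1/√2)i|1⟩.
(-0.6653 - 0.2395i)|0⟩ + (-0.2395 - 0.6653i)|1⟩

Rz(5.592) = [[e^(−iθ/2), 0], [0, e^(iθ/2)]] with e^(±iθ/2) = cos(θ/2) ± i·sin(θ/2); θ = 5.592, cos(θ/2) ≈ -0.940875, sin(θ/2) ≈ 0.338754.
With a = amp(|0⟩) = 1/√2 and b = amp(|1⟩) = (1/√2)i:
new amp(|0⟩) = (-0.940875 - 0.338754i)·a = (-0.6653 - 0.2395i)
new amp(|1⟩) = (-0.940875 + 0.338754i)·b = (-0.2395 - 0.6653i)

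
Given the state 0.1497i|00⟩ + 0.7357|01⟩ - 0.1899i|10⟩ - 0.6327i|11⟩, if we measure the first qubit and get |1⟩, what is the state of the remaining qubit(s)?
-0.2875i|0⟩ - 0.9578i|1⟩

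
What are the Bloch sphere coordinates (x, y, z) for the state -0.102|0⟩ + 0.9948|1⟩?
(-0.2029, 0, -0.9792)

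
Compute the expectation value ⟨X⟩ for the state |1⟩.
0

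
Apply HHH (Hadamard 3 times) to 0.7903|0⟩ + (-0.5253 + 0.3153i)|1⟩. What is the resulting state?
(0.1874 + 0.223i)|0⟩ + (0.9303 - 0.223i)|1⟩

H² = I, so H^3 = H: a single Hadamard. With (a, b) = (0.7903, (-0.5253 + 0.3153i)), H gives ((a + b)/√2, (a − b)/√2) = ((0.1874 + 0.223i), (0.9303 - 0.223i)).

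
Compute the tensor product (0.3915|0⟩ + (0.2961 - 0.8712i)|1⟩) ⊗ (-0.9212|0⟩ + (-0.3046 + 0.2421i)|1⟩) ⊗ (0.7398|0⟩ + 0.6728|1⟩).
-0.2668|000⟩ - 0.2426|001⟩ + (-0.08822 + 0.07012i)|010⟩ + (-0.08023 + 0.06377i)|011⟩ + (-0.2018 + 0.5937i)|100⟩ + (-0.1835 + 0.54i)|101⟩ + (0.08931 + 0.2494i)|110⟩ + (0.08122 + 0.2268i)|111⟩

amp(|b₁b₂…⟩) = product of the factor amplitudes for bits b₁, b₂, …; only kets whose every factor amplitude is nonzero survive.
|000⟩: (0.3915)(-0.9212)(0.7398) = -0.2668
|001⟩: (0.3915)(-0.9212)(0.6728) = -0.2426
|010⟩: (0.3915)(-0.3046 + 0.2421i)(0.7398) = (-0.08822 + 0.07012i)
|011⟩: (0.3915)(-0.3046 + 0.2421i)(0.6728) = (-0.08023 + 0.06377i)
|100⟩: (0.2961 - 0.8712i)(-0.9212)(0.7398) = (-0.2018 + 0.5937i)
|101⟩: (0.2961 - 0.8712i)(-0.9212)(0.6728) = (-0.1835 + 0.54i)
|110⟩: (0.2961 - 0.8712i)(-0.3046 + 0.2421i)(0.7398) = (0.08931 + 0.2494i)
|111⟩: (0.2961 - 0.8712i)(-0.3046 + 0.2421i)(0.6728) = (0.08122 + 0.2268i)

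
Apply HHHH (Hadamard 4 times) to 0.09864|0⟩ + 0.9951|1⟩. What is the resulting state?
0.09864|0⟩ + 0.9951|1⟩

H² = I, so an even number of Hadamards cancels: H^4 = I and the state is unchanged.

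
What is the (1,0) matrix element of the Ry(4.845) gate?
0.6587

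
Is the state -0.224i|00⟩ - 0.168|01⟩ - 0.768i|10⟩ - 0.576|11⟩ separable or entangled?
Separable

Writing the state as a|00⟩ + b|01⟩ + c|10⟩ + d|11⟩, it is a product state iff ad − bc = 0.
Here (a, b, c, d) = (-0.224i, -0.168, -0.768i, -0.576): ad − bc = (-0.224i)(-0.576) − (-0.168)(-0.768i) = 0, so the state is separable.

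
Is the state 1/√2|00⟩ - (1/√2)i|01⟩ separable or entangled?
Separable

Writing the state as a|00⟩ + b|01⟩ + c|10⟩ + d|11⟩, it is a product state iff ad − bc = 0.
Here (a, b, c, d) = (1/√2, -(1/√2)i, 0, 0): ad − bc = (1/√2)(0) − (-(1/√2)i)(0) = 0, so the state is separable.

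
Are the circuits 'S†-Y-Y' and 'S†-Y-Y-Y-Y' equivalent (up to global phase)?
Yes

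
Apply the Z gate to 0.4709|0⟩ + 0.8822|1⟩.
0.4709|0⟩ - 0.8822|1⟩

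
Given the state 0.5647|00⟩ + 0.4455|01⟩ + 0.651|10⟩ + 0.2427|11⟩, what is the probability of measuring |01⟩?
0.1985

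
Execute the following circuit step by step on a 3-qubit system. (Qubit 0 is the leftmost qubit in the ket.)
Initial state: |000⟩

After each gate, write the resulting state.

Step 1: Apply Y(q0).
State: i|100⟩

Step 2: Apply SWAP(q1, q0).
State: i|010⟩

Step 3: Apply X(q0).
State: i|110⟩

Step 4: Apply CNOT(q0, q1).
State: i|100⟩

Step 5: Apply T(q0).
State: (-1/√2 + (1/√2)i)|100⟩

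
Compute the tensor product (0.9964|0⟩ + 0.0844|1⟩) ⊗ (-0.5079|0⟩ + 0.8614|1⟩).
-0.5061|00⟩ + 0.8583|01⟩ - 0.04287|10⟩ + 0.0727|11⟩

amp(|b₁b₂…⟩) = product of the factor amplitudes for bits b₁, b₂, …; only kets whose every factor amplitude is nonzero survive.
|00⟩: (0.9964)(-0.5079) = -0.5061
|01⟩: (0.9964)(0.8614) = 0.8583
|10⟩: (0.0844)(-0.5079) = -0.04287
|11⟩: (0.0844)(0.8614) = 0.0727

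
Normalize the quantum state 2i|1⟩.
i|1⟩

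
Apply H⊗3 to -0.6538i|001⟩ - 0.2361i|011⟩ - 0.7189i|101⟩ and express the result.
-0.5688i|000⟩ + 0.5688i|001⟩ - 0.4018i|010⟩ + 0.4018i|011⟩ - 0.06046i|100⟩ + 0.06046i|101⟩ + 0.1065i|110⟩ - 0.1065i|111⟩

H⊗3 gives amp(|y⟩) = (1/2√2) Σ_x (−1)^(x·y) amp(|x⟩), where x·y is the number of positions in which both x and y have a 1.
|000⟩: (-0.6538i - 0.2361i - 0.7189i)/(2√2) = -0.5688i
|001⟩: (0.6538i + 0.2361i + 0.7189i)/(2√2) = 0.5688i
|010⟩: (-0.6538i + 0.2361i - 0.7189i)/(2√2) = -0.4018i
|011⟩: (0.6538i - 0.2361i + 0.7189i)/(2√2) = 0.4018i
|100⟩: (-0.6538i - 0.2361i + 0.7189i)/(2√2) = -0.06046i
|101⟩: (0.6538i + 0.2361i - 0.7189i)/(2√2) = 0.06046i
|110⟩: (-0.6538i + 0.2361i + 0.7189i)/(2√2) = 0.1065i
|111⟩: (0.6538i - 0.2361i - 0.7189i)/(2√2) = -0.1065i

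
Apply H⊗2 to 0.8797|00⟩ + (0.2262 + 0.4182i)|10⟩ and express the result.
(0.553 + 0.2091i)|00⟩ + (0.553 + 0.2091i)|01⟩ + (0.3268 - 0.2091i)|10⟩ + (0.3268 - 0.2091i)|11⟩

H⊗2 gives amp(|y⟩) = (1/2) Σ_x (−1)^(x·y) amp(|x⟩), where x·y is the number of positions in which both x and y have a 1.
|00⟩: (0.8797 + (0.2262 + 0.4182i))/2 = (0.553 + 0.2091i)
|01⟩: (0.8797 + (0.2262 + 0.4182i))/2 = (0.553 + 0.2091i)
|10⟩: (0.8797 - (0.2262 + 0.4182i))/2 = (0.3268 - 0.2091i)
|11⟩: (0.8797 - (0.2262 + 0.4182i))/2 = (0.3268 - 0.2091i)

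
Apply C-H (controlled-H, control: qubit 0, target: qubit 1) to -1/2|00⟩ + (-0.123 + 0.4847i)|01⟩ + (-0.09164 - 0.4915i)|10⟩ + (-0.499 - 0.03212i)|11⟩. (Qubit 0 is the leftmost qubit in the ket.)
-1/2|00⟩ + (-0.123 + 0.4847i)|01⟩ + (-0.4176 - 0.3703i)|10⟩ + (0.288 - 0.3248i)|11⟩

C-H leaves the control-|0⟩ kets |00⟩, |01⟩ unchanged and applies H to qubit 1 on the control-|1⟩ pair (|10⟩, |11⟩).
H = [[1/√2, 1/√2], [1/√2, -1/√2]].
With a = amp(|10⟩) = (-0.09164 - 0.4915i) and b = amp(|11⟩) = (-0.499 - 0.03212i):
new amp(|10⟩) = (1/√2)·a + (1/√2)·b = (-0.4176 - 0.3703i)
new amp(|11⟩) = (1/√2)·a + (-1/√2)·b = (0.288 - 0.3248i)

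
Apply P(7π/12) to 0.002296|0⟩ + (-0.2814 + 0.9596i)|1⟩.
0.002296|0⟩ + (-0.8541 - 0.5202i)|1⟩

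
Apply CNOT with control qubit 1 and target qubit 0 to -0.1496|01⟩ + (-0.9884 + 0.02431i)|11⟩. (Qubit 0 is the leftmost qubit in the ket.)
(-0.9884 + 0.02431i)|01⟩ - 0.1496|11⟩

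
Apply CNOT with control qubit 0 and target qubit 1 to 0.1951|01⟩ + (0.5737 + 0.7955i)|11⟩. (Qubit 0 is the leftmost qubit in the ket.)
0.1951|01⟩ + (0.5737 + 0.7955i)|10⟩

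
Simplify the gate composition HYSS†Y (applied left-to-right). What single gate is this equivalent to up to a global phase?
H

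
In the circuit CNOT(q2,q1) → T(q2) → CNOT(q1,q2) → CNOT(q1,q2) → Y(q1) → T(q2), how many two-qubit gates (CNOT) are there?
3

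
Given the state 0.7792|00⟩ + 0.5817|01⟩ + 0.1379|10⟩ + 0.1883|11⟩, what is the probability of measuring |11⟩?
0.03546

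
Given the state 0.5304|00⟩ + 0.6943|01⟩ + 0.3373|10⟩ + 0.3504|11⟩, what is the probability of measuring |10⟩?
0.1138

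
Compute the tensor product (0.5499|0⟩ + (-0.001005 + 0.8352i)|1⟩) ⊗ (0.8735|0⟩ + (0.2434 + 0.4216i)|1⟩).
0.4803|00⟩ + (0.1338 + 0.2318i)|01⟩ + (-0.0008779 + 0.7295i)|10⟩ + (-0.3524 + 0.2029i)|11⟩

amp(|b₁b₂…⟩) = product of the factor amplitudes for bits b₁, b₂, …; only kets whose every factor amplitude is nonzero survive.
|00⟩: (0.5499)(0.8735) = 0.4803
|01⟩: (0.5499)(0.2434 + 0.4216i) = (0.1338 + 0.2318i)
|10⟩: (-0.001005 + 0.8352i)(0.8735) = (-0.0008779 + 0.7295i)
|11⟩: (-0.001005 + 0.8352i)(0.2434 + 0.4216i) = (-0.3524 + 0.2029i)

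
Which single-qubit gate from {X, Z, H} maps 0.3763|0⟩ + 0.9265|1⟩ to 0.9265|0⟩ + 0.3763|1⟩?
X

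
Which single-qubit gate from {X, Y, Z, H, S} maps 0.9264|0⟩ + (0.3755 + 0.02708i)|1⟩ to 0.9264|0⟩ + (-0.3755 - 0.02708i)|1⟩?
Z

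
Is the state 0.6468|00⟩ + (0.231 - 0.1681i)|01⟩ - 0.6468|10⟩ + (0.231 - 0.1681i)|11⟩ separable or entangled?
Entangled

Writing the state as a|00⟩ + b|01⟩ + c|10⟩ + d|11⟩, it is a product state iff ad − bc = 0.
Here (a, b, c, d) = (0.6468, (0.231 - 0.1681i), -0.6468, (0.231 - 0.1681i)): ad − bc = (0.6468)(0.231 - 0.1681i) − (0.231 - 0.1681i)(-0.6468) = (0.2988 - 0.2175i) ≠ 0, so the state is entangled.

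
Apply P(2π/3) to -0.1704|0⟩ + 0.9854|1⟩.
-0.1704|0⟩ + (-0.4927 + 0.8534i)|1⟩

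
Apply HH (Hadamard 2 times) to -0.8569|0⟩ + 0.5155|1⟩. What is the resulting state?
-0.8569|0⟩ + 0.5155|1⟩

H² = I, so an even number of Hadamards cancels: H^2 = I and the state is unchanged.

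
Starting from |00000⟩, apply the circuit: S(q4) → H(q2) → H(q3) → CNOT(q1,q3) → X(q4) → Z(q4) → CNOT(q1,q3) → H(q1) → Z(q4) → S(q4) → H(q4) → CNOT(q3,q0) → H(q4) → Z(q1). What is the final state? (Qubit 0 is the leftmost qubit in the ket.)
(1/√8)i|00001⟩ + (1/√8)i|00101⟩ - (1/√8)i|01001⟩ - (1/√8)i|01101⟩ + (1/√8)i|10011⟩ + (1/√8)i|10111⟩ - (1/√8)i|11011⟩ - (1/√8)i|11111⟩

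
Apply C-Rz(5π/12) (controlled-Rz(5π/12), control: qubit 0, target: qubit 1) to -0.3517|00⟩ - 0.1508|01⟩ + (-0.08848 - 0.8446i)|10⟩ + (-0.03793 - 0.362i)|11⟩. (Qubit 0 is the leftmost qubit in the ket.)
-0.3517|00⟩ - 0.1508|01⟩ + (-0.5844 - 0.6162i)|10⟩ + (0.1903 - 0.3103i)|11⟩

C-Rz(5π/12) leaves the control-|0⟩ kets |00⟩, |01⟩ unchanged and applies Rz(5π/12) to qubit 1 on the control-|1⟩ pair (|10⟩, |11⟩).
Rz(5π/12) = [[e^(−iθ/2), 0], [0, e^(iθ/2)]] with e^(±iθ/2) = cos(θ/2) ± i·sin(θ/2); θ = 5π/12, cos(θ/2) ≈ 0.793353, sin(θ/2) ≈ 0.608761.
With a = amp(|10⟩) = (-0.08848 - 0.8446i) and b = amp(|11⟩) = (-0.03793 - 0.362i):
new amp(|10⟩) = (0.793353 - 0.608761i)·a = (-0.5844 - 0.6162i)
new amp(|11⟩) = (0.793353 + 0.608761i)·b = (0.1903 - 0.3103i)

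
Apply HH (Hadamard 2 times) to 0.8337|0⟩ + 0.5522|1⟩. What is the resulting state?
0.8337|0⟩ + 0.5522|1⟩

H² = I, so an even number of Hadamards cancels: H^2 = I and the state is unchanged.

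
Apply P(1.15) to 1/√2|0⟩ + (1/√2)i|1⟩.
1/√2|0⟩ + (-0.6454 + 0.2888i)|1⟩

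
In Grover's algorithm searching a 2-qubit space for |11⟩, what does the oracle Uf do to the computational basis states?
Uf|x⟩ = -|x⟩ if x = 11, else |x⟩ (phase flip on target)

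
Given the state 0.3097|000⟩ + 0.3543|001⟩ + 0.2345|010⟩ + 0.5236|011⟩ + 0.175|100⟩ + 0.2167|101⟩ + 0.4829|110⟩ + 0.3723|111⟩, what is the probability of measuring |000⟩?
0.09591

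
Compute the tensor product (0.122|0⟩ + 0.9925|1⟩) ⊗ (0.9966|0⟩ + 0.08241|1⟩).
0.1216|00⟩ + 0.01005|01⟩ + 0.9891|10⟩ + 0.08179|11⟩

amp(|b₁b₂…⟩) = product of the factor amplitudes for bits b₁, b₂, …; only kets whose every factor amplitude is nonzero survive.
|00⟩: (0.122)(0.9966) = 0.1216
|01⟩: (0.122)(0.08241) = 0.01005
|10⟩: (0.9925)(0.9966) = 0.9891
|11⟩: (0.9925)(0.08241) = 0.08179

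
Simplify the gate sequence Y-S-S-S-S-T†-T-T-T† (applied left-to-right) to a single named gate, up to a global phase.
Y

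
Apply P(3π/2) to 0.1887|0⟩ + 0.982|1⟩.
0.1887|0⟩ - 0.982i|1⟩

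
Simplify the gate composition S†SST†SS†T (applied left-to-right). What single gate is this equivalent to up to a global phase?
S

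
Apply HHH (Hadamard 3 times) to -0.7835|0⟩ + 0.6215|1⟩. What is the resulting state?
-0.1146|0⟩ - 0.9935|1⟩

H² = I, so H^3 = H: a single Hadamard. With (a, b) = (-0.7835, 0.6215), H gives ((a + b)/√2, (a − b)/√2) = (-0.1146, -0.9935).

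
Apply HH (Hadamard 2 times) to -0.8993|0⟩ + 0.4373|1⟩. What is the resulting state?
-0.8993|0⟩ + 0.4373|1⟩

H² = I, so an even number of Hadamards cancels: H^2 = I and the state is unchanged.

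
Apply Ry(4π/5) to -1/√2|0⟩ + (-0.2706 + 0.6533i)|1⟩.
(0.03885 - 0.6213i)|0⟩ + (-0.7561 + 0.2019i)|1⟩

Ry(4π/5) = [[cos(θ/2), −sin(θ/2)], [sin(θ/2), cos(θ/2)]]; θ = 4π/5, cos(θ/2) ≈ 0.309017, sin(θ/2) ≈ 0.951057.
With a = amp(|0⟩) = -1/√2 and b = amp(|1⟩) = (-0.2706 + 0.6533i):
new amp(|0⟩) = (0.309017)·a + (-0.951057)·b = (0.03885 - 0.6213i)
new amp(|1⟩) = (0.951057)·a + (0.309017)·b = (-0.7561 + 0.2019i)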